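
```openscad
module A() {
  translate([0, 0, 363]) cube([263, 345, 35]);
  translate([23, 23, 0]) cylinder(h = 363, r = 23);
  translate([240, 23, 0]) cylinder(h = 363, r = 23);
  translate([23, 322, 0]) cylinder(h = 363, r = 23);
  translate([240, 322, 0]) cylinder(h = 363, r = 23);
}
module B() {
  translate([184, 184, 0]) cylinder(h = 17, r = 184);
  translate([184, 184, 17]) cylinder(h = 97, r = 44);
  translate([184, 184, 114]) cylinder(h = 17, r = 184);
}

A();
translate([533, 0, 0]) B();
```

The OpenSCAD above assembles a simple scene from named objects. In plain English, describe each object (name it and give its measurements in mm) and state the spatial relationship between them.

A is a simple wooden stool: a rectangular seat 263 mm (x) by 345 mm (y), 35 mm thick, top face at z = 398 mm, on four round legs, each 46 mm in diameter. The legs rest on z = 0, each leg's axis is inset half a diameter from the nearest pair of seat edges (so the leg's bounding box is flush with the corner).

B is a spool: two coaxial disc flanges of radius 184 mm and thickness 17 mm, joined by a core cylinder of radius 44 mm and height 97 mm. The lower flange rests on z = 0 and the three cylinders share a vertical axis.

The spool is on the floor beside the stool on its +x side.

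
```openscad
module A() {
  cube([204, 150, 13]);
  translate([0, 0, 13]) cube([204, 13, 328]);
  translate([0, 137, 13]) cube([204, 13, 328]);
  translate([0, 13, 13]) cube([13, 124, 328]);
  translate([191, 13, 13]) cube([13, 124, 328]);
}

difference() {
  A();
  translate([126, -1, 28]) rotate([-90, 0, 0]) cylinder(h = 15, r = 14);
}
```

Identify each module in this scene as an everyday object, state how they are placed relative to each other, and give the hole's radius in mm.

A is an open box. The open box has a circular hole through its front wall. The hole's radius is 14 mm.

The subtracted cylinder has r = 14 mm.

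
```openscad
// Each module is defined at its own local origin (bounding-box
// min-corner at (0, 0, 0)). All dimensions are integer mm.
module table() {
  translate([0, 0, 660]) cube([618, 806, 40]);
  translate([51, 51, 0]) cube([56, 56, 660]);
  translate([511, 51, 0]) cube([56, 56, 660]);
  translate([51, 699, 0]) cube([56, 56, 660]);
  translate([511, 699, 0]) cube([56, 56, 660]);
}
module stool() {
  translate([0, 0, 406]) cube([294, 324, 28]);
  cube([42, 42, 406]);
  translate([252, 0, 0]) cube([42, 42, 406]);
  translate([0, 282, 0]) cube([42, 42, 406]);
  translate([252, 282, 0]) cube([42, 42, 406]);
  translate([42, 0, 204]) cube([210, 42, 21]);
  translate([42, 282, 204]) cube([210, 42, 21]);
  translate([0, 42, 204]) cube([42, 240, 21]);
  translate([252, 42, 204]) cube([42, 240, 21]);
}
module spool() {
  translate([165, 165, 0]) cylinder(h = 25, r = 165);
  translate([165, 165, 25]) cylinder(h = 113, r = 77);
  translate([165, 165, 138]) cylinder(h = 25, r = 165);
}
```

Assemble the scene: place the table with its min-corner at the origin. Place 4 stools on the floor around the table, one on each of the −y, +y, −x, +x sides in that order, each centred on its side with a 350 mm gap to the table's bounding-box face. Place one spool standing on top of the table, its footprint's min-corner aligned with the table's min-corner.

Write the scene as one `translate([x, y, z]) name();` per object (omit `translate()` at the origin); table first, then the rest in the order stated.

table();
translate([162, -674, 0]) stool();
translate([162, 1156, 0]) stool();
translate([-644, 241, 0]) stool();
translate([968, 241, 0]) stool();
translate([0, 0, 700]) spool();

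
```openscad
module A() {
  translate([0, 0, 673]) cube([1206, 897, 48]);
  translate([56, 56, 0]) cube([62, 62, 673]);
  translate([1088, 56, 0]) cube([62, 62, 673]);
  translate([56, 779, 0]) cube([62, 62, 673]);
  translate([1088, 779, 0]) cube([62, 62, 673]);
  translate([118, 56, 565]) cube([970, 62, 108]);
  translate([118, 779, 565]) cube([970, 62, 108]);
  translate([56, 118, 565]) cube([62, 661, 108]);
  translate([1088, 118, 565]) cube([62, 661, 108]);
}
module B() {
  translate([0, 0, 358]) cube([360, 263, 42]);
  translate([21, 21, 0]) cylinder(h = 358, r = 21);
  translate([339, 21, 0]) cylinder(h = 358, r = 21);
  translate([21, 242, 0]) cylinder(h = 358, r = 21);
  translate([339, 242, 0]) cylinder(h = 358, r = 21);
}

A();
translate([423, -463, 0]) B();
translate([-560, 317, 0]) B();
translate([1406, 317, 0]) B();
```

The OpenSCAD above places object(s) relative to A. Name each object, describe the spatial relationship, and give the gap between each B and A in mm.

A is a table. B is a stool. Three stools sit around the table at the −y, −x, +x sides. The gap between each stool and the table is 200 mm.

Each stool's nearest face is 200 mm from the table's bounding box.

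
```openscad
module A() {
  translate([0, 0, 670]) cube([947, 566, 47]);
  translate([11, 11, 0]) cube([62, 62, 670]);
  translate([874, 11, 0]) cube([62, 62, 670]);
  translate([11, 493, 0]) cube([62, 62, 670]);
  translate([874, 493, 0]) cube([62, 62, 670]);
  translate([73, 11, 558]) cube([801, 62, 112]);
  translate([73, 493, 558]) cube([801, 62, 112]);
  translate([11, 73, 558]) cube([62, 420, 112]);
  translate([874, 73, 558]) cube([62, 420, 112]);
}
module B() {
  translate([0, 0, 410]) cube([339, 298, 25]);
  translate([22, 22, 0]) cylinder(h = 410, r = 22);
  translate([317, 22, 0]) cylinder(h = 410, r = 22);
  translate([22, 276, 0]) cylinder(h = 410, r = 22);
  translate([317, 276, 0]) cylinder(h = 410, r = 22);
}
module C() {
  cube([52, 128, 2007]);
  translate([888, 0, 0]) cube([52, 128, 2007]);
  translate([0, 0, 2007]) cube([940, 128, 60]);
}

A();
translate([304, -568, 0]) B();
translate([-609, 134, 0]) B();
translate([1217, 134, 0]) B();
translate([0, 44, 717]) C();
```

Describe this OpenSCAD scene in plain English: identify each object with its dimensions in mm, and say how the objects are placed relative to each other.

A is a table: top 947 mm (x) × 566 mm (y), 47 mm thick, upper face at z = 717 mm, on four 62×62 mm square legs, each inset 11 mm from the nearest pair of top edges, running from z = 0 to the bottom of the top. Four apron rails, 62 mm thick and 112 mm tall, run between adjacent legs with their top edges flush with the underside of the top and their outer faces flush with the legs' outer faces.

B is a simple wooden stool: a rectangular seat 339 mm (x) by 298 mm (y), 25 mm thick, top face at z = 435 mm, on four round legs, each 44 mm in diameter. The legs rest on z = 0, each leg's axis is inset half a diameter from the nearest pair of seat edges (so the leg's bounding box is flush with the corner).

C is a door frame. The clear opening is 836 mm wide and 2007 mm high. Two 52 mm wide jambs, 128 mm deep, stand either side of the opening from the floor to the top of the opening. A 60 mm thick head sits across the top of both jambs, spanning the full outside width of the frame.

Three stools sit around the table at the −y, −x, +x sides. The door frame is on top of the table.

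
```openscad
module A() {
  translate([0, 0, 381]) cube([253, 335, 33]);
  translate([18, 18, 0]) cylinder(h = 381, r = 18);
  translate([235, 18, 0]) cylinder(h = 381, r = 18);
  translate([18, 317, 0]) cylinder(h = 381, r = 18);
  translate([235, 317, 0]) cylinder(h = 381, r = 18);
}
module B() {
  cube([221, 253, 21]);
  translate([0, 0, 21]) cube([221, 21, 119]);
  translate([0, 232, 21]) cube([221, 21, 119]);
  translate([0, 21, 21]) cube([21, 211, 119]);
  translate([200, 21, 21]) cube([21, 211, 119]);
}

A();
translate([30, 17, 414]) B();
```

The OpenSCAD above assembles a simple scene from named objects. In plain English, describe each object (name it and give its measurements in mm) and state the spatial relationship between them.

A is a four-legged stool. The seat is 253×335 mm, 33 mm thick, top at z = 414 mm. It stands on four round legs, each 36 mm in diameter, from z = 0 to the seat underside, each leg's axis is inset half a diameter from the nearest pair of seat edges (so the leg's bounding box is flush with the corner).

B is an open storage box with external size 221×253×140 mm and wall thickness 21 mm (the base is also 21 mm thick). The base covers the whole footprint; the four walls stand on the base, with the y-facing walls full-width and the x-facing walls fitting between their inner faces.

The open box is on top of the stool.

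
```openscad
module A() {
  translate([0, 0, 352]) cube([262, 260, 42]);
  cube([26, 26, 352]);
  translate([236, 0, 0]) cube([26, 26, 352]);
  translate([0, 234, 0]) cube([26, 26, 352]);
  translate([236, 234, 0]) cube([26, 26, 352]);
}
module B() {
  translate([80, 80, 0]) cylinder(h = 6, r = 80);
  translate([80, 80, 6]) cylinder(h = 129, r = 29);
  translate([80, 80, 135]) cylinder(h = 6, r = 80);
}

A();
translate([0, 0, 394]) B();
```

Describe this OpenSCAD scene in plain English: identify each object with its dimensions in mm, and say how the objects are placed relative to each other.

A is a four-legged stool. The seat is 262×260 mm, 42 mm thick, top at z = 394 mm. It stands on four square legs, each 26×26 mm in cross-section, from z = 0 to the seat underside, each flush with a corner of the seat.

B is a spool: two coaxial disc flanges of radius 80 mm and thickness 6 mm, joined by a core cylinder of radius 29 mm and height 129 mm. The lower flange rests on z = 0 and the three cylinders share a vertical axis.

The spool is on top of the stool.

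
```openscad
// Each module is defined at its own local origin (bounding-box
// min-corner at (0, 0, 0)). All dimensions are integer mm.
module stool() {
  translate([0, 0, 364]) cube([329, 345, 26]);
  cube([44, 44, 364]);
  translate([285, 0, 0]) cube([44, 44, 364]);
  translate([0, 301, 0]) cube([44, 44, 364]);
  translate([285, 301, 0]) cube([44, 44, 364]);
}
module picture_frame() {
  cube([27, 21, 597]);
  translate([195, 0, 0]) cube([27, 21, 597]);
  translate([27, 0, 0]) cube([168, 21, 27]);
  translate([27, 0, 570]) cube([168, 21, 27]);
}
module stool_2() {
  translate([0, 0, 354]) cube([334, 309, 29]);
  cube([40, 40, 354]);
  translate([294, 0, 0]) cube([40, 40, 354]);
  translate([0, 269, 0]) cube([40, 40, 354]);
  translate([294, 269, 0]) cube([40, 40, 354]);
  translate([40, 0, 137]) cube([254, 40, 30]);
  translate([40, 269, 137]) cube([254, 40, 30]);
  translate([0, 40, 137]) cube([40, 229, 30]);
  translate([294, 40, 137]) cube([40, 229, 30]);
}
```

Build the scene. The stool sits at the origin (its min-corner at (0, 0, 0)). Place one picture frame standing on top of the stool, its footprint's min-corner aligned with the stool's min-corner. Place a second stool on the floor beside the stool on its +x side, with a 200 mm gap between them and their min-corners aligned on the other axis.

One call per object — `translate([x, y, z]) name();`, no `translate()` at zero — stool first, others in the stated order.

stool();
translate([0, 0, 390]) picture_frame();
translate([529, 0, 0]) stool_2();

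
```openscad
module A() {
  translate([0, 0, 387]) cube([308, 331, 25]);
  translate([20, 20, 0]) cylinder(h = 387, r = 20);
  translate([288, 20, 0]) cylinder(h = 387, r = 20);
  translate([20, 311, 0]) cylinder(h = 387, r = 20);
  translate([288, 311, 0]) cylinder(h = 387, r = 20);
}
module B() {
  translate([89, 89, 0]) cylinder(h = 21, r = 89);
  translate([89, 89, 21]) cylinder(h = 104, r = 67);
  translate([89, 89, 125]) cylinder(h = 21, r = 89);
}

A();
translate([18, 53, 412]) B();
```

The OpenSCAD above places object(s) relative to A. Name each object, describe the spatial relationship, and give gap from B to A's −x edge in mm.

The spool's min-x is at 18; the stool's min-x is 0; gap = 18 mm.

A is a stool. B is a spool. The spool is on top of the stool. The gap from the spool to the stool's −x edge is 18 mm.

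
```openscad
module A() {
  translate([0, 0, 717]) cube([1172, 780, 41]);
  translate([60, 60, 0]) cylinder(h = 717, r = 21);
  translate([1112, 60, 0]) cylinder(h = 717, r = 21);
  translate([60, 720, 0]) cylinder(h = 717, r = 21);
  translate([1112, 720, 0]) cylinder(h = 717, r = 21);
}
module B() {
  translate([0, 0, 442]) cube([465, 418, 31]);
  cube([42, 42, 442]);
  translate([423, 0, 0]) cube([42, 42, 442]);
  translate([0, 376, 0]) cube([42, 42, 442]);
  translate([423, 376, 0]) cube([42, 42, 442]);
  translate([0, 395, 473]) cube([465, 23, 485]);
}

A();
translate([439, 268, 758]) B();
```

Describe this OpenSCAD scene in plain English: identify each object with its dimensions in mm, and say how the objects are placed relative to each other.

A is a table with a 1172×780 mm rectangular top, 41 mm thick, top surface at z = 758 mm, supported by four round legs of 42 mm diameter, each leg's bounding box inset 39 mm from the nearest pair of top edges, running from the floor.

B is a chair: 465×418 mm seat, 31 mm thick, top at z = 473 mm, on four 42 mm square corner legs flush with the seat edges. A 23 mm thick backrest slab spans the full seat width, extending 485 mm above the seat top, its back face flush with the seat's +y edge.

The chair is on top of the table.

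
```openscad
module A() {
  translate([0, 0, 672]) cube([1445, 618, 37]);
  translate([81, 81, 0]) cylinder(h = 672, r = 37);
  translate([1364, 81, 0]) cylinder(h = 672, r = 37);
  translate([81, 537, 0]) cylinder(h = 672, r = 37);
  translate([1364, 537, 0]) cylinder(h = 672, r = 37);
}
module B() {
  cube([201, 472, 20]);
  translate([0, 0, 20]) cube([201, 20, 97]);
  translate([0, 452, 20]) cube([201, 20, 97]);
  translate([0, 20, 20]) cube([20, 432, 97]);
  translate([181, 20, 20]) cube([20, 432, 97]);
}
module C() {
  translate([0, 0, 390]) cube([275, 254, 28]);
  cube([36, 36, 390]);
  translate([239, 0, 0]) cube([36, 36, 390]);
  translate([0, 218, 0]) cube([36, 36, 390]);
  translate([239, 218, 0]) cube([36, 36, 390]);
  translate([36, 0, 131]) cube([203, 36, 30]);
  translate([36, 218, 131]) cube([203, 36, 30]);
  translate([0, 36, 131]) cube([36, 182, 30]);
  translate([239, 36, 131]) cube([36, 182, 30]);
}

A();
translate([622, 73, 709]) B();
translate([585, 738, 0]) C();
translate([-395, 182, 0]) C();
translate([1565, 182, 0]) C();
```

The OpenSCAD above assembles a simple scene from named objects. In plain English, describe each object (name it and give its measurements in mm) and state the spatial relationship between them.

A is a table: top 1445 mm (x) × 618 mm (y), 37 mm thick, upper face at z = 709 mm, on four round legs of 74 mm diameter, each leg's bounding box inset 44 mm from the nearest pair of top edges, running from z = 0 to the bottom of the top.

B is an open-topped rectangular box: outside dimensions 201×472×117 mm, with a uniform wall and base thickness of 20 mm. The base is a full 201×472 slab on the floor; four walls sit on top of the base. The front and back walls (the −y and +y sides) span the full width; the two side walls fit between them.

C is a four-legged stool. The seat is a 275×254×28 mm slab whose top surface is at z = 418 mm; four square legs, each 36×36 mm in cross-section, run from the floor (z = 0) to the underside of the seat, each flush with a corner of the seat. Four stretchers, 36 mm wide and 30 mm tall, connect adjacent legs with their undersides at z = 131 mm, each running between the inner faces of the legs it joins and aligned with the legs' outer faces on the other axis.

The open box is on top of the table, centred. Three stools sit around the table at the +y, −x, +x sides.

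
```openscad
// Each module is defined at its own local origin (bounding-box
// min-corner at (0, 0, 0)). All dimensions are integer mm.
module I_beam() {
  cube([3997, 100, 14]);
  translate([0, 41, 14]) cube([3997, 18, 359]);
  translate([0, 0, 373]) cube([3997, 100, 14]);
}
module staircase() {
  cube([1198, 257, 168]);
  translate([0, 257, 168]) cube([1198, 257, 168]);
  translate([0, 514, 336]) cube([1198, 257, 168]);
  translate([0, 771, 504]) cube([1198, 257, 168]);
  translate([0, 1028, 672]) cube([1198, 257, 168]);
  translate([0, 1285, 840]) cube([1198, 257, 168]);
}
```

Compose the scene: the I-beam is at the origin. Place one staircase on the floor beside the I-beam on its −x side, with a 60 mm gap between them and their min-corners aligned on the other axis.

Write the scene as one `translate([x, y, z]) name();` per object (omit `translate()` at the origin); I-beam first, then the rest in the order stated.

I_beam();
translate([-1258, 0, 0]) staircase();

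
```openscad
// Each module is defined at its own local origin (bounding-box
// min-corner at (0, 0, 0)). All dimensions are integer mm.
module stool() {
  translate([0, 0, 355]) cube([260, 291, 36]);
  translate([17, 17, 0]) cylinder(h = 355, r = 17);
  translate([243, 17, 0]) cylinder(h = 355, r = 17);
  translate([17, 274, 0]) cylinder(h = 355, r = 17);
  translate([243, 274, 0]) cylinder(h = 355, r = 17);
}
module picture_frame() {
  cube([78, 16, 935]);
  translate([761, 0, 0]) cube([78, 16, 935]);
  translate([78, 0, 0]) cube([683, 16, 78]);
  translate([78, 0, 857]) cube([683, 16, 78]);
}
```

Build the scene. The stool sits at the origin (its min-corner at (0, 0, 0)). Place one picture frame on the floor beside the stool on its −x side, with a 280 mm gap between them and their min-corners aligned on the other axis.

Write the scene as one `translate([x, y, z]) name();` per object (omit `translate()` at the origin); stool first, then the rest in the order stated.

stool();
translate([-1119, 0, 0]) picture_frame();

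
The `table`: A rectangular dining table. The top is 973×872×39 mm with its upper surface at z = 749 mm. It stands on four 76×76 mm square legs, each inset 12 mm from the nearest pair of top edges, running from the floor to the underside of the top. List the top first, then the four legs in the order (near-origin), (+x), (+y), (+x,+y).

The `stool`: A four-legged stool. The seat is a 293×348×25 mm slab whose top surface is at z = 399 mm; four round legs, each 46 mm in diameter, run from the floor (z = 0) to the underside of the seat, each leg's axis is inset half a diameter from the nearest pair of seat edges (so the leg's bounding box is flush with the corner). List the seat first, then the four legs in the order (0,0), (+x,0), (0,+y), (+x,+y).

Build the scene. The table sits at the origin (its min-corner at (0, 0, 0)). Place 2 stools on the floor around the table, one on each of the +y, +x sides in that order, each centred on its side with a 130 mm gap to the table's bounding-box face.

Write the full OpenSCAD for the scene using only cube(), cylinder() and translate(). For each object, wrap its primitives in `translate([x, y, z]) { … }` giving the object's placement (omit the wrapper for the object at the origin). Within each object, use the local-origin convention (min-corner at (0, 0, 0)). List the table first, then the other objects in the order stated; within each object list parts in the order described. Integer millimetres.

translate([0, 0, 710]) cube([973, 872, 39]);
translate([12, 12, 0]) cube([76, 76, 710]);
translate([885, 12, 0]) cube([76, 76, 710]);
translate([12, 784, 0]) cube([76, 76, 710]);
translate([885, 784, 0]) cube([76, 76, 710]);
translate([340, 1002, 0]) {
  translate([0, 0, 374]) cube([293, 348, 25]);
  translate([23, 23, 0]) cylinder(h = 374, r = 23);
  translate([270, 23, 0]) cylinder(h = 374, r = 23);
  translate([23, 325, 0]) cylinder(h = 374, r = 23);
  translate([270, 325, 0]) cylinder(h = 374, r = 23);
}
translate([1103, 262, 0]) {
  translate([0, 0, 374]) cube([293, 348, 25]);
  translate([23, 23, 0]) cylinder(h = 374, r = 23);
  translate([270, 23, 0]) cylinder(h = 374, r = 23);
  translate([23, 325, 0]) cylinder(h = 374, r = 23);
  translate([270, 325, 0]) cylinder(h = 374, r = 23);
}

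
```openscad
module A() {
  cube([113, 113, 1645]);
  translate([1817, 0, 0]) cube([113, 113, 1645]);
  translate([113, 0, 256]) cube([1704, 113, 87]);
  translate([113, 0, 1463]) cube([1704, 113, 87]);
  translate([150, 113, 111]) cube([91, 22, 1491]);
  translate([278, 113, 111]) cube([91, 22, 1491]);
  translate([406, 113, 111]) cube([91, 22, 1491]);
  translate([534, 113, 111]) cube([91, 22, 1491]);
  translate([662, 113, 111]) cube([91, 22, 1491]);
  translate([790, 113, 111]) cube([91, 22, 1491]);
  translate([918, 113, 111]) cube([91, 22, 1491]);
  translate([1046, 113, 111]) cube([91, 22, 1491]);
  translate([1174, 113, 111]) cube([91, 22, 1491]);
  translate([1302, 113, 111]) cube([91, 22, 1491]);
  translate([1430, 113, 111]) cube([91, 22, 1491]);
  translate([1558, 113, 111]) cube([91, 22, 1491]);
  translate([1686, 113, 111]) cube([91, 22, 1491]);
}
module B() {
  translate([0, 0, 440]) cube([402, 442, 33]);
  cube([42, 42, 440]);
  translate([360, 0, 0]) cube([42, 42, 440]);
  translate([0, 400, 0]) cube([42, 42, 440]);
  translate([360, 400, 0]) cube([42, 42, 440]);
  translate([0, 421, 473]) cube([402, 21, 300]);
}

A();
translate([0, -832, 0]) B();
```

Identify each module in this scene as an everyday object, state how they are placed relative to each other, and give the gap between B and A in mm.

The chair's nearest face is 390 mm from the fence section's −y face.

A is a fence section. B is a chair. The chair is on the floor beside the fence section on its −y side. The gap between the chair and the fence section is 390 mm.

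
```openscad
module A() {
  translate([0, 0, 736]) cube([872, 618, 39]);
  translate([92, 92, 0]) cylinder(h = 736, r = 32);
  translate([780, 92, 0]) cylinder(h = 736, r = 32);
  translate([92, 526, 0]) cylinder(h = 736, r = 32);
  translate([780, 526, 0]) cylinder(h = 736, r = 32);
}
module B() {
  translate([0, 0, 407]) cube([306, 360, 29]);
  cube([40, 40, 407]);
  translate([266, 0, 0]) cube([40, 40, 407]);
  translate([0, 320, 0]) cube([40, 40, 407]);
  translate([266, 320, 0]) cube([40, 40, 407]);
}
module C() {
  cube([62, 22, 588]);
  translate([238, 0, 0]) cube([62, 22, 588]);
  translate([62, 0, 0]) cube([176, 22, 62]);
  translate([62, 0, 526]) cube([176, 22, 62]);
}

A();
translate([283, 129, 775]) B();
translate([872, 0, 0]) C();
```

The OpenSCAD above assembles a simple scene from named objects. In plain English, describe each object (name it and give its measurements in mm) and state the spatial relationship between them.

A is a table with a 872×618 mm rectangular top, 39 mm thick, top surface at z = 775 mm, supported by four round legs of 64 mm diameter, each leg's bounding box inset 60 mm from the nearest pair of top edges, running from the floor.

B is a four-legged stool. The seat is a 306×360×29 mm slab whose top surface is at z = 436 mm; four square legs, each 40×40 mm in cross-section, run from the floor (z = 0) to the underside of the seat, each flush with a corner of the seat.

C is a rectangular picture frame lying in the x–z plane (depth along y). The opening is 176 mm wide (x) by 464 mm tall (z), surrounded by a border 62 mm wide on all four sides. The frame is 22 mm deep and is made of two full-height vertical stiles with two horizontal rails fitted between them.

The stool is on top of the table, centred. The picture frame is against the table's +x side, with their −y faces flush.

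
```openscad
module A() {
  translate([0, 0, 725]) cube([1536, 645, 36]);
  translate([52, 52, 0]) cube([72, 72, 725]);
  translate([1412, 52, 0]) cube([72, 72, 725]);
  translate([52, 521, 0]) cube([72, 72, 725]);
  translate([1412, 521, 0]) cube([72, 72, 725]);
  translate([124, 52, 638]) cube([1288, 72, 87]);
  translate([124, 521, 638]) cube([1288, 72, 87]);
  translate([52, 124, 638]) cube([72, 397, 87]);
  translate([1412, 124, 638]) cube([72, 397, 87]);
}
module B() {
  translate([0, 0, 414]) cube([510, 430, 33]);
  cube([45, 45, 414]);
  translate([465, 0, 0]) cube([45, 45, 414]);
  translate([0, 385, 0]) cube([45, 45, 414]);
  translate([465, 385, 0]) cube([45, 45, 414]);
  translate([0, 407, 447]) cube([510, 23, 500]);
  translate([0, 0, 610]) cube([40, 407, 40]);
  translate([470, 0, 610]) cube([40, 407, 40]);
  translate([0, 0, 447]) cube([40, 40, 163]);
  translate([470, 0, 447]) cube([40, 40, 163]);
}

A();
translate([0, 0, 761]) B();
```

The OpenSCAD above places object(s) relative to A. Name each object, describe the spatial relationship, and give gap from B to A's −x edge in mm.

A is a table. B is a chair. The chair is on top of the table. The gap from the chair to the table's −x edge is 0 mm.

The chair's min-x is at 0; the table's min-x is 0; gap = 0 mm.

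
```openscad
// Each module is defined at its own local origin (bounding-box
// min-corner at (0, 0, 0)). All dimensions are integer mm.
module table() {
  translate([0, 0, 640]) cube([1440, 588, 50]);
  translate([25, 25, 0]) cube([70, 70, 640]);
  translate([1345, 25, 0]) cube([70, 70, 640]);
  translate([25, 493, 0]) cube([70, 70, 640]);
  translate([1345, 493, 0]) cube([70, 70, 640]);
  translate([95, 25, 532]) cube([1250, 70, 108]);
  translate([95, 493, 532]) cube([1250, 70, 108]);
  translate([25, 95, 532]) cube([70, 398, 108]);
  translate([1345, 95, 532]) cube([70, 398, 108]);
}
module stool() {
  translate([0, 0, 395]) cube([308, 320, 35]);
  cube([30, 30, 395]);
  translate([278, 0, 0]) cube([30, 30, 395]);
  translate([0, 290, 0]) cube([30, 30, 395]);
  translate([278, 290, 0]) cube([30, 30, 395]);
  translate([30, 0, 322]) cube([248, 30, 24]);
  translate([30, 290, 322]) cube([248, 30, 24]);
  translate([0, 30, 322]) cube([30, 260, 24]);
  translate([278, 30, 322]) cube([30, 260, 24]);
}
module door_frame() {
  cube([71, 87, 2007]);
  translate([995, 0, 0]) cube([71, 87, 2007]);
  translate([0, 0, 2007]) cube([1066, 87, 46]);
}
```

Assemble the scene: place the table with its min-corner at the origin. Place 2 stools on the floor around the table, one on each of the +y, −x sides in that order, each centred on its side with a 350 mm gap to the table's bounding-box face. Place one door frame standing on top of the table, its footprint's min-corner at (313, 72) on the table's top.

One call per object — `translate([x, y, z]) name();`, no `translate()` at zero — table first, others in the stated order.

table();
translate([566, 938, 0]) stool();
translate([-658, 134, 0]) stool();
translate([313, 72, 690]) door_frame();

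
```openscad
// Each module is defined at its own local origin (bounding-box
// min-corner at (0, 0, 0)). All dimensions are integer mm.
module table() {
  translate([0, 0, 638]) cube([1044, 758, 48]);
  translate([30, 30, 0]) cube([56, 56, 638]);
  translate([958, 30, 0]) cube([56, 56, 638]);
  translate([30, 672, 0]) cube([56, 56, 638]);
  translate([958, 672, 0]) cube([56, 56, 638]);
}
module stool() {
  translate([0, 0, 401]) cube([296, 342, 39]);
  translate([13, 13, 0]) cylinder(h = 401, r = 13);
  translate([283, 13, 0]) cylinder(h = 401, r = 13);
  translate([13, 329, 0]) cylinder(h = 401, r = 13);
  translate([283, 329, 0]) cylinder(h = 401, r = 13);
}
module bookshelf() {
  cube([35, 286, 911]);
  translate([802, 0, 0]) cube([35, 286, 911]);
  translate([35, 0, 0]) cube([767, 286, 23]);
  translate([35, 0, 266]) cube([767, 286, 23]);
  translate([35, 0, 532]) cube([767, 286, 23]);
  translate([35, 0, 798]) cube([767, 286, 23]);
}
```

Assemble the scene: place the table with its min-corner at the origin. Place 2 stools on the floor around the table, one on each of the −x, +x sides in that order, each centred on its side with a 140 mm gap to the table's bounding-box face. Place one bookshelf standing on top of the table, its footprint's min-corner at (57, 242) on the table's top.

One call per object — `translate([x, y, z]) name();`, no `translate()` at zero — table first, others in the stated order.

table();
translate([-436, 208, 0]) stool();
translate([1184, 208, 0]) stool();
translate([57, 242, 686]) bookshelf();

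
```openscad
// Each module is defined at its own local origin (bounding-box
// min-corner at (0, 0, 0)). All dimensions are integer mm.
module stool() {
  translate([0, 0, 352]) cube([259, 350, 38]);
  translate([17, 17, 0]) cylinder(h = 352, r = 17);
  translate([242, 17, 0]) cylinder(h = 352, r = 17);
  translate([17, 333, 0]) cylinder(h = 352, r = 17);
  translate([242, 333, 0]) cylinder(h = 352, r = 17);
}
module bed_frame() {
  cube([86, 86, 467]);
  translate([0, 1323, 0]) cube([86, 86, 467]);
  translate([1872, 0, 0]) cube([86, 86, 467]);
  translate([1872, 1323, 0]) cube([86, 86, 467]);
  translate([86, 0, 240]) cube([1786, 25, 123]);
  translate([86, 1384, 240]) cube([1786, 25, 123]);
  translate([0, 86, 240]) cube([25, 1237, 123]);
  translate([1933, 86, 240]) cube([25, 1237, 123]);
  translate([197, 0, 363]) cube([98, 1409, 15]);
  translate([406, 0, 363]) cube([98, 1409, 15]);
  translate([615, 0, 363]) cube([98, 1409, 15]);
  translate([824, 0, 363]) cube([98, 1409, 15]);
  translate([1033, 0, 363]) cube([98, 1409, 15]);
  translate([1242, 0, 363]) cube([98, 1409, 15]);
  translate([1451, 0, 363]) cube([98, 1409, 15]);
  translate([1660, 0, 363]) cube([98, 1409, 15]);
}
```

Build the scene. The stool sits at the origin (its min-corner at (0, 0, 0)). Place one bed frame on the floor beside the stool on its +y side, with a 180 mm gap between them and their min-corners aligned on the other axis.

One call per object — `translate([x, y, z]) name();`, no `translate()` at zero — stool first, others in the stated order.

stool();
translate([0, 530, 0]) bed_frame();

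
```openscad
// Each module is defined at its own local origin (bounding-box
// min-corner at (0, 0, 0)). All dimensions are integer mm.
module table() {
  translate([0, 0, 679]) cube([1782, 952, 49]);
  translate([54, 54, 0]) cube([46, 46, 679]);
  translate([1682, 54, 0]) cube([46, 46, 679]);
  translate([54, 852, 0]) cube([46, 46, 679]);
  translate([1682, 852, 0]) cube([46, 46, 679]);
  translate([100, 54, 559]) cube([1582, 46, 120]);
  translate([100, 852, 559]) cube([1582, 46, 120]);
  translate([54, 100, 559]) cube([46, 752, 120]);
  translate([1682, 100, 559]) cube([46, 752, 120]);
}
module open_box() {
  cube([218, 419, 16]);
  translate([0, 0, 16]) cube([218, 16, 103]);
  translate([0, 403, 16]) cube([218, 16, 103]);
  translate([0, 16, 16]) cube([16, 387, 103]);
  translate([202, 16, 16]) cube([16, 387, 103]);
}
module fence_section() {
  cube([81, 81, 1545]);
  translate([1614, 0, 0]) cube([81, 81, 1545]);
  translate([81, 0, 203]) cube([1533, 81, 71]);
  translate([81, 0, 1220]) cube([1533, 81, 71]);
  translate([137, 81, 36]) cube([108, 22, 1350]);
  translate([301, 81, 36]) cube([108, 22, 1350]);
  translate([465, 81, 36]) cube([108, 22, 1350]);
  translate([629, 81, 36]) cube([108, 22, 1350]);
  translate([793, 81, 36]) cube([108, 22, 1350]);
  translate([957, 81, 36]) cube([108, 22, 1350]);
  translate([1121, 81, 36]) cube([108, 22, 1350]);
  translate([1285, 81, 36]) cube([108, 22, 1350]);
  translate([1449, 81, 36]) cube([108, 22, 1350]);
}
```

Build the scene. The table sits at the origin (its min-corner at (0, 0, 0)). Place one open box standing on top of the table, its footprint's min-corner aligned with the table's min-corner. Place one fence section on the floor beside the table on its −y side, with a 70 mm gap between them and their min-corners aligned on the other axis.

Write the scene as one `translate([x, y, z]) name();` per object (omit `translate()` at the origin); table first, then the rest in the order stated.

table();
translate([0, 0, 728]) open_box();
translate([0, -173, 0]) fence_section();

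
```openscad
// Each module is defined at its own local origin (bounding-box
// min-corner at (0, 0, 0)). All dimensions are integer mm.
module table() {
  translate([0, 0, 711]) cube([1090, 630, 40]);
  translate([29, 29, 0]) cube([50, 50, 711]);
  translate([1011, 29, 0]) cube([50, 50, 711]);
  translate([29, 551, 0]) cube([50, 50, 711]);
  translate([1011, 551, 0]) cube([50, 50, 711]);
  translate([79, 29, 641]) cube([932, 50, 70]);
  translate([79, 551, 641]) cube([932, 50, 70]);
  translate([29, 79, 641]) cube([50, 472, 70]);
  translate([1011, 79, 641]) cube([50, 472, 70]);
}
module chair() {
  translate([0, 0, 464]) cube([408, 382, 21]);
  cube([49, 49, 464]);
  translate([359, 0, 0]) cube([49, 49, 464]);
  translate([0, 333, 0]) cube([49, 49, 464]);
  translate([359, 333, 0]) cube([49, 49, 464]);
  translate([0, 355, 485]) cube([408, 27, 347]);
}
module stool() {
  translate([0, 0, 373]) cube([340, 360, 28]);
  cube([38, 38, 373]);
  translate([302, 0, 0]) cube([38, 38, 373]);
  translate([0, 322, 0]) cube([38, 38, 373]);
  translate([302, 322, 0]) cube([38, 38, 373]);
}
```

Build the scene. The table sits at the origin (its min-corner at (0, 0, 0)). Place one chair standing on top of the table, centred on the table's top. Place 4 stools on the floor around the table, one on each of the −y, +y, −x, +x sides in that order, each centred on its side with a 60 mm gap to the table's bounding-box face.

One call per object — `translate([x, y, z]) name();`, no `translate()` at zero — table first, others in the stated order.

table();
translate([341, 124, 751]) chair();
translate([375, -420, 0]) stool();
translate([375, 690, 0]) stool();
translate([-400, 135, 0]) stool();
translate([1150, 135, 0]) stool();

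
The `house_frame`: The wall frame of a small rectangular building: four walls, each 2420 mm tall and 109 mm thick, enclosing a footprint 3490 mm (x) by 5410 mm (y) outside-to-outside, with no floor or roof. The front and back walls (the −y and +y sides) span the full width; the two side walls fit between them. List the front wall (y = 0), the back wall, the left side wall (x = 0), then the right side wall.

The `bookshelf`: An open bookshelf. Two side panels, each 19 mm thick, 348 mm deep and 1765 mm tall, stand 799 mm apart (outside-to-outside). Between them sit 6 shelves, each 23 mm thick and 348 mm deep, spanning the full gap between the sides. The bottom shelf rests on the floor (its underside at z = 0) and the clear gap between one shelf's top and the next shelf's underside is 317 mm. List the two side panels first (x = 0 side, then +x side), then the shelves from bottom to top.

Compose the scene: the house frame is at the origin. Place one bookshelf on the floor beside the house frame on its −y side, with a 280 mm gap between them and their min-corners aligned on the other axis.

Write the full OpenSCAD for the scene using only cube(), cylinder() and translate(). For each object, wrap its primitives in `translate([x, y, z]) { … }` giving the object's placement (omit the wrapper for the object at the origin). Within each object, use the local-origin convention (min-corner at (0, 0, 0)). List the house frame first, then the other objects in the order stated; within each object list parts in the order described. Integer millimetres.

cube([3490, 109, 2420]);
translate([0, 5301, 0]) cube([3490, 109, 2420]);
translate([0, 109, 0]) cube([109, 5192, 2420]);
translate([3381, 109, 0]) cube([109, 5192, 2420]);
translate([0, -628, 0]) {
  cube([19, 348, 1765]);
  translate([780, 0, 0]) cube([19, 348, 1765]);
  translate([19, 0, 0]) cube([761, 348, 23]);
  translate([19, 0, 340]) cube([761, 348, 23]);
  translate([19, 0, 680]) cube([761, 348, 23]);
  translate([19, 0, 1020]) cube([761, 348, 23]);
  translate([19, 0, 1360]) cube([761, 348, 23]);
  translate([19, 0, 1700]) cube([761, 348, 23]);
}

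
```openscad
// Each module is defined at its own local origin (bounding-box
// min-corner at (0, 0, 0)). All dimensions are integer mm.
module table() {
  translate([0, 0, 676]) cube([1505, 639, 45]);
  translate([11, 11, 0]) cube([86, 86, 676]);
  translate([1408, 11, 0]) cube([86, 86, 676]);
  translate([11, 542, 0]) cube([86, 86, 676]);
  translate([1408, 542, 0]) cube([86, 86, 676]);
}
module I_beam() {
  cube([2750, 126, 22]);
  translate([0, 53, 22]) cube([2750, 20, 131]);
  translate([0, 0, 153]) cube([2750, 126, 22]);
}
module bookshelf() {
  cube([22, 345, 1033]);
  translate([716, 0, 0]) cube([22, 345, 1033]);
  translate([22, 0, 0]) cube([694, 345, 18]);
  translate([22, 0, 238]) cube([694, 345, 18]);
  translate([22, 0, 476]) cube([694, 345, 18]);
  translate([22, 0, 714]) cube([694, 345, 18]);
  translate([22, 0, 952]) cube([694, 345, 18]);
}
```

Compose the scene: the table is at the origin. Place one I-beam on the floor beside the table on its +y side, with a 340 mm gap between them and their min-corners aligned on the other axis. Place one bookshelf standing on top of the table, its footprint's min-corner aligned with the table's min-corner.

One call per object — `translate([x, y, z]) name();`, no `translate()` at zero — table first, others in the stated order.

table();
translate([0, 979, 0]) I_beam();
translate([0, 0, 721]) bookshelf();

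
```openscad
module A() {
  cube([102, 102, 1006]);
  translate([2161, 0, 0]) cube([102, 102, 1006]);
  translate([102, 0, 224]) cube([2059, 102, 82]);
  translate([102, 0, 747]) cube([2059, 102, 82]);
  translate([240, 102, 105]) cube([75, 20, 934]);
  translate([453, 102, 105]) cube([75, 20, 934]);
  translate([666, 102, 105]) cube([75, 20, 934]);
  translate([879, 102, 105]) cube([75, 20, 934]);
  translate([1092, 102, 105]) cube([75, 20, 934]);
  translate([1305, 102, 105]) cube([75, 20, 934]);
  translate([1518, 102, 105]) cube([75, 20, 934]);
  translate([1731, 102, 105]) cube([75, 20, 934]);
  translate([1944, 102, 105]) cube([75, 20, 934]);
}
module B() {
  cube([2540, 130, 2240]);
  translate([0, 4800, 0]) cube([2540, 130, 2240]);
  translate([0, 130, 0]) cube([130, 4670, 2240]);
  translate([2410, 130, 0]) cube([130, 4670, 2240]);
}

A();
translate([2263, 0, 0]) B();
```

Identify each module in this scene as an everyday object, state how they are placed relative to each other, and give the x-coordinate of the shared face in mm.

The fence section's +x face and the house frame's −x face are both at x = 2263 mm.

A is a fence section. B is a house frame. The house frame is against the fence section's +x side, with their −y faces flush. The x-coordinate of the shared face is 2263 mm.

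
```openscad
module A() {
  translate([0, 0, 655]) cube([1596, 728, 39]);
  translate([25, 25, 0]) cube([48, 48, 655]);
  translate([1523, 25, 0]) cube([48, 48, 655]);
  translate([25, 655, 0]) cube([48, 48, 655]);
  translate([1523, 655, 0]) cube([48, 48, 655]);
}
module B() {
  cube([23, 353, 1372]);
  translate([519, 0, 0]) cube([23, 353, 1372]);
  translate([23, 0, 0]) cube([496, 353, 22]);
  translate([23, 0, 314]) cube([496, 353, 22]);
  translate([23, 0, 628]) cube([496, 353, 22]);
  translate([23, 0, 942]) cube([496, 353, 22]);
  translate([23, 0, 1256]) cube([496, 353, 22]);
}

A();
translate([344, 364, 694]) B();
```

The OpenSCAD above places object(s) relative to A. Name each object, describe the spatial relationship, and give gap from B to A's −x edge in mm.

A is a table. B is a bookshelf. The bookshelf is on top of the table. The gap from the bookshelf to the table's −x edge is 344 mm.

The bookshelf's min-x is at 344; the table's min-x is 0; gap = 344 mm.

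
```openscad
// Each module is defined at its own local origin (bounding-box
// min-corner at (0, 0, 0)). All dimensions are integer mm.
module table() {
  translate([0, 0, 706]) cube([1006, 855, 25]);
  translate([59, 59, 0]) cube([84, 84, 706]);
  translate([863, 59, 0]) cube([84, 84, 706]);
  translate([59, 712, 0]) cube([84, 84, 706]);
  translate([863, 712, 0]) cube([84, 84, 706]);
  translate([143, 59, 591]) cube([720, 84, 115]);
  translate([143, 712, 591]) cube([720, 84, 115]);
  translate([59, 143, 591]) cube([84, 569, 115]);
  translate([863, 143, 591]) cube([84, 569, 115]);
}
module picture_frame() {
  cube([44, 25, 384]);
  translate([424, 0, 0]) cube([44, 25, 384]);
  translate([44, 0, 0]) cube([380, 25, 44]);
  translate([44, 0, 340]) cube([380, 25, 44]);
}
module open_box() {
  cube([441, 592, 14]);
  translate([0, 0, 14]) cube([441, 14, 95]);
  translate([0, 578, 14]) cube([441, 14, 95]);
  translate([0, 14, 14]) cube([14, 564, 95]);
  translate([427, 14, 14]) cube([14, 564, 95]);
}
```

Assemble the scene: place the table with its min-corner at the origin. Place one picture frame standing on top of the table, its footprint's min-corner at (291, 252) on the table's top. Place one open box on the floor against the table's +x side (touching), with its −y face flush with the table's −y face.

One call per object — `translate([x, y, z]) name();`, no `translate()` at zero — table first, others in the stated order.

table();
translate([291, 252, 731]) picture_frame();
translate([1006, 0, 0]) open_box();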